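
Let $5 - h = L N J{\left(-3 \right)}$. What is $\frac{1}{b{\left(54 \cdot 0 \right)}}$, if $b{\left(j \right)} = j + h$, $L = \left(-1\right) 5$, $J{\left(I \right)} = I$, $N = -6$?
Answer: $\frac{1}{95} \approx 0.010526$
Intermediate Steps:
$L = -5$
$h = 95$ ($h = 5 - \left(-5\right) \left(-6\right) \left(-3\right) = 5 - 30 \left(-3\right) = 5 - -90 = 5 + 90 = 95$)
$b{\left(j \right)} = 95 + j$ ($b{\left(j \right)} = j + 95 = 95 + j$)
$\frac{1}{b{\left(54 \cdot 0 \right)}} = \frac{1}{95 + 54 \cdot 0} = \frac{1}{95 + 0} = \frac{1}{95}$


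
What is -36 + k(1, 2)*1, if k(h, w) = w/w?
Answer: -35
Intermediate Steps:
k(h, w) = 1
-36 + k(1, 2)*1 = -36 + 1*1 = -36 + 1 = -35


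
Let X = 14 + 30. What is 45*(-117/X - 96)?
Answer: -195345/44 ≈ -4439.7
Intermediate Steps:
X = 44
45*(-117/X - 96) = 45*(-117/44 - 96) = 45*(-4341/44) = -195345/44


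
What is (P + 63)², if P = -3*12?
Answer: 729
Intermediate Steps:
P = -36
(P + 63)² = (-36 + 63)² = 27² = 729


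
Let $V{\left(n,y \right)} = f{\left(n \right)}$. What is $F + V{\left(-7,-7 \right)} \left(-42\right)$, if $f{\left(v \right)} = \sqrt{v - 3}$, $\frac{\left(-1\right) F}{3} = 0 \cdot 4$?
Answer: $- 42 i \sqrt{10} \approx - 132.82 i$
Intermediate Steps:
$F = 0$ ($F = - 3 \cdot 0 \cdot 4 = \left(-3\right) 0 = 0$)
$f{\left(v \right)} = \sqrt{-3 + v}$
$V{\left(n,y \right)} = \sqrt{-3 + n}$
$F + V{\left(-7,-7 \right)} \left(-42\right) = 0 + \sqrt{-3 - 7} \left(-42\right) = 0 + \sqrt{-10} \left(-42\right) = 0 + i \sqrt{10} \left(-42\right) = 0 - 42 i \sqrt{10} = - 42 i \sqrt{10}$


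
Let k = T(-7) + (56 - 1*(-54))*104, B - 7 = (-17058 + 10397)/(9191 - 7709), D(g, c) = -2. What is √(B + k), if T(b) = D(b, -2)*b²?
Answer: √24916209474/1482 ≈ 106.51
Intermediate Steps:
B = 3713/1482 (B = 7 + (-17058 + 10397)/(9191 - 7709) = 7 - 6661/1482 = 3713/1482 ≈ 2.5054)
T(b) = -2*b²
k = 11342 (k = -2*(-7)² + (56 - 1*(-54))*104 = -2*49 + (56 + 54)*104 = -98 + 110*104 = -98 + 11440 = 11342)
√(B + k) = √(3713/1482 + 11342) = √(16812557/1482) = √24916209474/1482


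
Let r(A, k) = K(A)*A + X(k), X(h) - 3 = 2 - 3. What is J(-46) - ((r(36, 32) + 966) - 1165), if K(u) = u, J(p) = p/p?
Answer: -1098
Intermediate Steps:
J(p) = 1
X(h) = 2 (X(h) = 3 + (2 - 3) = 3 - 1 = 2)
r(A, k) = 2 + A² (r(A, k) = A*A + 2 = A² + 2 = 2 + A²)
J(-46) - ((r(36, 32) + 966) - 1165) = 1 - (((2 + 36²) + 966) - 1165) = 1 - (((2 + 1296) + 966) - 1165) = 1 - ((1298 + 966) - 1165) = 1 - (2264 - 1165) = 1 - 1*1099 = 1 - 1099 = -1098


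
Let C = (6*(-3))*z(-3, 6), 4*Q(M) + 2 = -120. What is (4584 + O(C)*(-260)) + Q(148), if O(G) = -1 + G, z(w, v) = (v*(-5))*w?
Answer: 852027/2 ≈ 4.2601e+5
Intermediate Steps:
z(w, v) = -5*v*w (z(w, v) = (-5*v)*w = -5*v*w)
Q(M) = -61/2 (Q(M) = -1/2 + (1/4)*(-120) = -1/2 - 30 = -61/2)
C = -1620 (C = (6*(-3))*(-5*6*(-3)) = -18*90 = -1620)
(4584 + O(C)*(-260)) + Q(148) = (4584 + (-1 - 1620)*(-260)) - 61/2 = (4584 - 1621*(-260)) - 61/2 = (4584 + 421460) - 61/2 = 426044 - 61/2 = 852027/2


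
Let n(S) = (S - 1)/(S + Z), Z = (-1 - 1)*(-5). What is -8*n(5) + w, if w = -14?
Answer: -242/15 ≈ -16.133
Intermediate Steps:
Z = 10 (Z = -2*(-5) = 10)
n(S) = (-1 + S)/(10 + S) (n(S) = (S - 1)/(S + 10) = (-1 + S)/(10 + S))
-8*n(5) + w = -8*(-1 + 5)/(10 + 5) - 14 = -8*4/15 - 14 = -32/15 - 14 = -242/15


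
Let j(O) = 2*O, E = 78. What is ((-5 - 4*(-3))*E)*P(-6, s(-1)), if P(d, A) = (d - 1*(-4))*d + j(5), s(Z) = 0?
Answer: 12012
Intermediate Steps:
P(d, A) = 10 + d*(4 + d) (P(d, A) = (d - 1*(-4))*d + 2*5 = (d + 4)*d + 10 = (4 + d)*d + 10 = d*(4 + d) + 10 = 10 + d*(4 + d))
((-5 - 4*(-3))*E)*P(-6, s(-1)) = ((-5 - 4*(-3))*78)*(10 + (-6)**2 + 4*(-6)) = ((-5 + 12)*78)*(10 + 36 - 24) = (7*78)*22 = 546*22 = 12012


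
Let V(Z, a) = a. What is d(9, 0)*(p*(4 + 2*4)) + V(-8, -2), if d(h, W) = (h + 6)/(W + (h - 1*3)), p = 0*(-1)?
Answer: -2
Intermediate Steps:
p = 0
d(h, W) = (6 + h)/(-3 + W + h) (d(h, W) = (6 + h)/(W + (h - 3)) = (6 + h)/(W + (-3 + h)) = (6 + h)/(-3 + W + h))
d(9, 0)*(p*(4 + 2*4)) + V(-8, -2) = ((6 + 9)/(-3 + 0 + 9))*(0*(4 + 2*4)) - 2 = (15/6)*(0*(4 + 8)) - 2 = ((1/6)*15)*(0*12) - 2 = (5/2)*0 - 2 = 0 - 2 = -2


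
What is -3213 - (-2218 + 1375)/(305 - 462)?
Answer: -505284/157 ≈ -3218.4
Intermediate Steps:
-3213 - (-2218 + 1375)/(305 - 462) = -3213 - (-843)/(-157) = -3213 - (-843)*(-1)/157 = -3213 - 1*843/157 = -3213 - 843/157 = -505284/157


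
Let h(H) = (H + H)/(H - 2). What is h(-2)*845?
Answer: 845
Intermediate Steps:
h(H) = 2*H/(-2 + H) (h(H) = (2*H)/(-2 + H) = 2*H/(-2 + H))
h(-2)*845 = (2*(-2)/(-2 - 2))*845 = (2*(-2)/(-4))*845 = (2*(-2)*(-¼))*845 = 1*845 = 845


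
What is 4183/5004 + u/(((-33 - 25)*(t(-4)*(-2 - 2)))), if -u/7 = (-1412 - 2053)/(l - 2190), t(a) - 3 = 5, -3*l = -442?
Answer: 11802879721/14228333568 ≈ 0.82953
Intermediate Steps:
l = 442/3 (l = -1/3*(-442) = 442/3 ≈ 147.33)
t(a) = 8 (t(a) = 3 + 5 = 8)
u = -72765/6128 (u = -7*(-1412 - 2053)/(442/3 - 2190) = -(-24255)/(-6128/3) = -(-24255)*(-3)/6128 = -7*10395/6128 = -72765/6128 ≈ -11.874)
4183/5004 + u/(((-33 - 25)*(t(-4)*(-2 - 2)))) = 4183/5004 - 72765*1/(8*(-33 - 25)*(-2 - 2))/6128 = 4183*(1/5004) - 72765/(6128*((-464*(-4)))) = 4183/5004 - 72765/(6128*((-58*(-32)))) = 4183/5004 - 72765/6128/1856 = 4183/5004 - 72765/6128*1/1856 = 4183/5004 - 72765/11373568 = 11802879721/14228333568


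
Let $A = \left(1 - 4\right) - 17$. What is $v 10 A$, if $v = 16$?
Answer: $-3200$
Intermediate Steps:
$A = -20$ ($A = \left(1 - 4\right) - 17 = -3 - 17 = -20$)
$v 10 A = 16 \cdot 10 \left(-20\right) = 160 \left(-20\right) = -3200$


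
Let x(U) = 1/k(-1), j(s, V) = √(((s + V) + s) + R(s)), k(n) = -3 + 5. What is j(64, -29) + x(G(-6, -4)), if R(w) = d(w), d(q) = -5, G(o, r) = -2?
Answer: ½ + √94 ≈ 10.195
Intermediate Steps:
k(n) = 2
R(w) = -5
j(s, V) = √(-5 + V + 2*s) (j(s, V) = √(((s + V) + s) - 5) = √(((V + s) + s) - 5) = √((V + 2*s) - 5) = √(-5 + V + 2*s))
x(U) = ½ (x(U) = 1/2 = ½)
j(64, -29) + x(G(-6, -4)) = √(-5 - 29 + 2*64) + ½ = √(-5 - 29 + 128) + ½ = √94 + ½ = ½ + √94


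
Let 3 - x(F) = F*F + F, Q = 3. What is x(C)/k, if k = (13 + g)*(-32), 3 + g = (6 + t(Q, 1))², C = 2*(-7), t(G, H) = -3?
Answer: 179/608 ≈ 0.29441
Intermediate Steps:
C = -14
x(F) = 3 - F - F² (x(F) = 3 - (F*F + F) = 3 - (F² + F) = 3 - (F + F²) = 3 + (-F - F²) = 3 - F - F²)
g = 6 (g = -3 + (6 - 3)² = -3 + 3² = -3 + 9 = 6)
k = -608 (k = (13 + 6)*(-32) = 19*(-32) = -608)
x(C)/k = (3 - 1*(-14) - 1*(-14)²)/(-608) = (3 + 14 - 1*196)*(-1/608) = (3 + 14 - 196)*(-1/608) = -179*(-1/608) = 179/608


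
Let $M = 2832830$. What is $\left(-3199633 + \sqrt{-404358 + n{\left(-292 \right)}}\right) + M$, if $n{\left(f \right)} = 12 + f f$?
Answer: $-366803 + i \sqrt{319082} \approx -3.668 \cdot 10^{5} + 564.87 i$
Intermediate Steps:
$n{\left(f \right)} = 12 + f^{2}$
$\left(-3199633 + \sqrt{-404358 + n{\left(-292 \right)}}\right) + M = \left(-3199633 + \sqrt{-404358 + \left(12 + \left(-292\right)^{2}\right)}\right) + 2832830 = \left(-3199633 + \sqrt{-404358 + \left(12 + 85264\right)}\right) + 2832830 = \left(-3199633 + \sqrt{-404358 + 85276}\right) + 2832830 = \left(-3199633 + \sqrt{-319082}\right) + 2832830 = \left(-3199633 + i \sqrt{319082}\right) + 2832830 = -366803 + i \sqrt{319082}$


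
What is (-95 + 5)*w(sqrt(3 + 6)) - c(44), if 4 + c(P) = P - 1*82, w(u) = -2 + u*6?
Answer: -1398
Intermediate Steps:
w(u) = -2 + 6*u
c(P) = -86 + P (c(P) = -4 + (P - 1*82) = -4 + (P - 82) = -4 + (-82 + P) = -86 + P)
(-95 + 5)*w(sqrt(3 + 6)) - c(44) = (-95 + 5)*(-2 + 6*sqrt(3 + 6)) - (-86 + 44) = -90*(-2 + 6*sqrt(9)) - 1*(-42) = -90*(-2 + 6*3) + 42 = -90*(-2 + 18) + 42 = -90*16 + 42 = -1440 + 42 = -1398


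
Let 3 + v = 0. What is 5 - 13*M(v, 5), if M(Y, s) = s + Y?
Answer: -21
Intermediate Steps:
v = -3 (v = -3 + 0 = -3)
M(Y, s) = Y + s
5 - 13*M(v, 5) = 5 - 13*(-3 + 5) = 5 - 13*2 = 5 - 26 = -21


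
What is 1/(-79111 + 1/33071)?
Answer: -33071/2616279880 ≈ -1.2640e-5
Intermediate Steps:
1/(-79111 + 1/33071) = 1/(-2616279880/33071) = -33071/2616279880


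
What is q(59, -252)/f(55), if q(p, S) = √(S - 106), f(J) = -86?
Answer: -I*√358/86 ≈ -0.22001*I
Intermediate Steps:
q(p, S) = √(-106 + S)
q(59, -252)/f(55) = √(-106 - 252)/(-86) = √(-358)*(-1/86) = (I*√358)*(-1/86) = -I*√358/86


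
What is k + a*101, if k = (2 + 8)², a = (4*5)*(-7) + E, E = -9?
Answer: -14949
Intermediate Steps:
a = -149 (a = (4*5)*(-7) - 9 = 20*(-7) - 9 = -140 - 9 = -149)
k = 100 (k = 10² = 100)
k + a*101 = 100 - 149*101 = 100 - 15049 = -14949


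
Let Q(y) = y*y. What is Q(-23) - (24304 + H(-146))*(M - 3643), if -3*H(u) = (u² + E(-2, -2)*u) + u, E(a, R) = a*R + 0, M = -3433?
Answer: 123420121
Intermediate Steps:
E(a, R) = R*a (E(a, R) = R*a + 0 = R*a)
Q(y) = y²
H(u) = -5*u/3 - u²/3 (H(u) = -((u² + (-2*(-2))*u) + u)/3 = -((u² + 4*u) + u)/3 = -(u² + 5*u)/3 = -5*u/3 - u²/3)
Q(-23) - (24304 + H(-146))*(M - 3643) = (-23)² - (24304 - ⅓*(-146)*(5 - 146))*(-3433 - 3643) = 529 - (24304 - ⅓*(-146)*(-141))*(-7076) = 529 - (24304 - 6862)*(-7076) = 529 - 17442*(-7076) = 529 - 1*(-123419592) = 529 + 123419592 = 123420121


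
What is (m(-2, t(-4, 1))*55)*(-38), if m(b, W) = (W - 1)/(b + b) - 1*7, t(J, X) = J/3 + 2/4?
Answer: 164065/12 ≈ 13672.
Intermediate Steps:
t(J, X) = 1/2 + J/3 (t(J, X) = J*(1/3) + 2*(1/4) = J/3 + 1/2 = 1/2 + J/3)
m(b, W) = -7 + (-1 + W)/(2*b) (m(b, W) = (-1 + W)/((2*b)) - 7 = (-1 + W)*(1/(2*b)) - 7 = (-1 + W)/(2*b) - 7 = -7 + (-1 + W)/(2*b))
(m(-2, t(-4, 1))*55)*(-38) = (((1/2)*(-1 + (1/2 + (1/3)*(-4)) - 14*(-2))/(-2))*55)*(-38) = (((1/2)*(-1/2)*(-1 + (1/2 - 4/3) + 28))*55)*(-38) = (((1/2)*(-1/2)*(-1 - 5/6 + 28))*55)*(-38) = (((1/2)*(-1/2)*(157/6))*55)*(-38) = -157/24*55*(-38) = -8635/24*(-38) = 164065/12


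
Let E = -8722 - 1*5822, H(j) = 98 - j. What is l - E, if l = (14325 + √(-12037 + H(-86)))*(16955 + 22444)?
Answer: 564405219 + 118197*I*√1317 ≈ 5.6441e+8 + 4.2894e+6*I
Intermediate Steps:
l = 564390675 + 118197*I*√1317 (l = (14325 + √(-12037 + (98 - 1*(-86))))*(16955 + 22444) = (14325 + √(-12037 + (98 + 86)))*39399 = (14325 + √(-12037 + 184))*39399 = (14325 + √(-11853))*39399 = (14325 + 3*I*√1317)*39399 = 564390675 + 118197*I*√1317 ≈ 5.6439e+8 + 4.2894e+6*I)
E = -14544 (E = -8722 - 5822 = -14544)
l - E = (564390675 + 118197*I*√1317) - 1*(-14544) = (564390675 + 118197*I*√1317) + 14544 = 564405219 + 118197*I*√1317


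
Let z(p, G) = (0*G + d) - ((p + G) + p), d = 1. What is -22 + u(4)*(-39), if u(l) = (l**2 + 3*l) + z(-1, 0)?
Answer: -1231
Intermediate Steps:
z(p, G) = 1 - G - 2*p (z(p, G) = (0*G + 1) - ((p + G) + p) = (0 + 1) - ((G + p) + p) = 1 - (G + 2*p) = 1 + (-G - 2*p) = 1 - G - 2*p)
u(l) = 3 + l**2 + 3*l (u(l) = (l**2 + 3*l) + (1 - 1*0 - 2*(-1)) = (l**2 + 3*l) + (1 + 0 + 2) = (l**2 + 3*l) + 3 = 3 + l**2 + 3*l)
-22 + u(4)*(-39) = -22 + (3 + 4**2 + 3*4)*(-39) = -22 + (3 + 16 + 12)*(-39) = -22 + 31*(-39) = -22 - 1209 = -1231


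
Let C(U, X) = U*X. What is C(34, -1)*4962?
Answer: -168708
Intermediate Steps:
C(34, -1)*4962 = (34*(-1))*4962 = -34*4962 = -168708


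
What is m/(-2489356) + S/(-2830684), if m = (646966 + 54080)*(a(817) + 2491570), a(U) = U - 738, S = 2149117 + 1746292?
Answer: -1236134219955736685/1761645049876 ≈ -7.0169e+5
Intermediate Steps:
S = 3895409
a(U) = -738 + U
m = 1746760564854 (m = (646966 + 54080)*((-738 + 817) + 2491570) = 701046*(79 + 2491570) = 701046*2491649 = 1746760564854)
m/(-2489356) + S/(-2830684) = 1746760564854/(-2489356) + 3895409/(-2830684) = 1746760564854*(-1/2489356) + 3895409*(-1/2830684) = -873380282427/1244678 - 3895409/2830684 = -1236134219955736685/1761645049876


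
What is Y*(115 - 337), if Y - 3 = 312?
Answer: -69930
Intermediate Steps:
Y = 315 (Y = 3 + 312 = 315)
Y*(115 - 337) = 315*(115 - 337) = 315*(-222) = -69930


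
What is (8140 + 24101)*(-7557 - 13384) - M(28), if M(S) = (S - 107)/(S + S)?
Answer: -37808891657/56 ≈ -6.7516e+8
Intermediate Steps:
M(S) = (-107 + S)/(2*S) (M(S) = (-107 + S)/((2*S)) = (-107 + S)*(1/(2*S)) = (-107 + S)/(2*S))
(8140 + 24101)*(-7557 - 13384) - M(28) = (8140 + 24101)*(-7557 - 13384) - (-107 + 28)/(2*28) = 32241*(-20941) - (-79)/(2*28) = -675158781 - 1*(-79/56) = -675158781 + 79/56 = -37808891657/56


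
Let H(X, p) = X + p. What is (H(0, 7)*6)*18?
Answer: 756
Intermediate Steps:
(H(0, 7)*6)*18 = ((0 + 7)*6)*18 = (7*6)*18 = 42*18 = 756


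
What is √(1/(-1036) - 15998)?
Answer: I*√4292647611/518 ≈ 126.48*I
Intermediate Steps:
√(1/(-1036) - 15998) = √(-1/1036 - 15998) = √(-16573929/1036) = I*√4292647611/518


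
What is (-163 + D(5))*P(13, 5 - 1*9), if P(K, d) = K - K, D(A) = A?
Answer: 0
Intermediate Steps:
P(K, d) = 0
(-163 + D(5))*P(13, 5 - 1*9) = (-163 + 5)*0 = -158*0 = 0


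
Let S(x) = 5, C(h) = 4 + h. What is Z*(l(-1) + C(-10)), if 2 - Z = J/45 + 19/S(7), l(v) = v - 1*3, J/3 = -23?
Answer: 8/3 ≈ 2.6667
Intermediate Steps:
J = -69 (J = 3*(-23) = -69)
l(v) = -3 + v (l(v) = v - 3 = -3 + v)
Z = -4/15 (Z = 2 - (-69/45 + 19/5) = 2 - (-69*1/45 + 19*(1/5)) = 2 - (-23/15 + 19/5) = 2 - 1*34/15 = 2 - 34/15 = -4/15 ≈ -0.26667)
Z*(l(-1) + C(-10)) = -4*((-3 - 1) + (4 - 10))/15 = -4*(-4 - 6)/15 = -4/15*(-10) = 8/3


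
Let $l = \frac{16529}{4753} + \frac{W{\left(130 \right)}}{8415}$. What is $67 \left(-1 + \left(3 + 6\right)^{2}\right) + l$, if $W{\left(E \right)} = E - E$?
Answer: $\frac{25492609}{4753} \approx 5363.5$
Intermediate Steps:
$W{\left(E \right)} = 0$
$l = \frac{16529}{4753}$ ($l = \frac{16529}{4753} + \frac{0}{8415} = 16529 \cdot \frac{1}{4753} + 0 \cdot \frac{1}{8415} = \frac{16529}{4753} + 0 = \frac{16529}{4753} \approx 3.4776$)
$67 \left(-1 + \left(3 + 6\right)^{2}\right) + l = 67 \left(-1 + \left(3 + 6\right)^{2}\right) + \frac{16529}{4753} = 67 \left(-1 + 9^{2}\right) + \frac{16529}{4753} = 67 \left(-1 + 81\right) + \frac{16529}{4753} = 67 \cdot 80 + \frac{16529}{4753} = 5360 + \frac{16529}{4753} = \frac{25492609}{4753}$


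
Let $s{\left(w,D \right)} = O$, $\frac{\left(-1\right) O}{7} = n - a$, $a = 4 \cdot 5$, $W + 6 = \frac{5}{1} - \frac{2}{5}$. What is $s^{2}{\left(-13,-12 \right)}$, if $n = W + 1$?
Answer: $\frac{509796}{25} \approx 20392.0$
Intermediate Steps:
$W = - \frac{7}{5}$ ($W = -6 + \left(\frac{5}{1} - \frac{2}{5}\right) = -6 + \left(5 \cdot 1 - \frac{2}{5}\right) = -6 + \left(5 - \frac{2}{5}\right) = -6 + \frac{23}{5} = - \frac{7}{5} \approx -1.4$)
$n = - \frac{2}{5}$ ($n = - \frac{7}{5} + 1 = - \frac{2}{5} \approx -0.4$)
$a = 20$
$O = \frac{714}{5}$ ($O = - 7 \left(- \frac{2}{5} - 20\right) = \left(-7\right) \left(- \frac{102}{5}\right) = \frac{714}{5} \approx 142.8$)
$s{\left(w,D \right)} = \frac{714}{5}$
$s^{2}{\left(-13,-12 \right)} = \left(\frac{714}{5}\right)^{2} = \frac{509796}{25}$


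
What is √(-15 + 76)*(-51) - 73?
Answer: -73 - 51*√61 ≈ -471.32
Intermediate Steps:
√(-15 + 76)*(-51) - 73 = √61*(-51) - 73 = -51*√61 - 73 = -73 - 51*√61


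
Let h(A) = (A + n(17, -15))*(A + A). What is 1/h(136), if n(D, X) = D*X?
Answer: -1/32368 ≈ -3.0895e-5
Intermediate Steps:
h(A) = 2*A*(-255 + A) (h(A) = (A + 17*(-15))*(A + A) = (A - 255)*(2*A) = (-255 + A)*(2*A) = 2*A*(-255 + A))
1/h(136) = 1/(2*136*(-255 + 136)) = 1/(2*136*(-119)) = 1/(-32368) = -1/32368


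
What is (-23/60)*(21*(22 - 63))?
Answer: 6601/20 ≈ 330.05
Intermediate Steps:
(-23/60)*(21*(22 - 63)) = (-23*1/60)*(21*(-41)) = -23/60*(-861) = 6601/20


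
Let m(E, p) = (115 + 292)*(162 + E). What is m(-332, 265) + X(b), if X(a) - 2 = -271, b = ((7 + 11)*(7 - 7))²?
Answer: -69459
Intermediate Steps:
m(E, p) = 65934 + 407*E (m(E, p) = 407*(162 + E) = 65934 + 407*E)
b = 0 (b = (18*0)² = 0² = 0)
X(a) = -269 (X(a) = 2 - 271 = -269)
m(-332, 265) + X(b) = (65934 + 407*(-332)) - 269 = (65934 - 135124) - 269 = -69190 - 269 = -69459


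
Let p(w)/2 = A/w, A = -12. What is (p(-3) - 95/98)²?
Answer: 474721/9604 ≈ 49.430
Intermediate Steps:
p(w) = -24/w (p(w) = 2*(-12/w) = -24/w)
(p(-3) - 95/98)² = (-24/(-3) - 95/98)² = (-24*(-⅓) - 95*1/98)² = (8 - 95/98)² = (689/98)² = 474721/9604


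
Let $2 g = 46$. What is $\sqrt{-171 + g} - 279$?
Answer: $-279 + 2 i \sqrt{37} \approx -279.0 + 12.166 i$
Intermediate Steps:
$g = 23$ ($g = \frac{1}{2} \cdot 46 = 23$)
$\sqrt{-171 + g} - 279 = \sqrt{-171 + 23} - 279 = \sqrt{-148} - 279 = 2 i \sqrt{37} - 279 = -279 + 2 i \sqrt{37}$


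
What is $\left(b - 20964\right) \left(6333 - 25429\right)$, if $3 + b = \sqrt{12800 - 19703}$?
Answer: $400385832 - 57288 i \sqrt{767} \approx 4.0039 \cdot 10^{8} - 1.5866 \cdot 10^{6} i$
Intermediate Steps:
$b = -3 + 3 i \sqrt{767}$ ($b = -3 + \sqrt{12800 - 19703} = -3 + \sqrt{-6903} = -3 + 3 i \sqrt{767} \approx -3.0 + 83.084 i$)
$\left(b - 20964\right) \left(6333 - 25429\right) = \left(\left(-3 + 3 i \sqrt{767}\right) - 20964\right) \left(6333 - 25429\right) = \left(-20967 + 3 i \sqrt{767}\right) \left(-19096\right) = 400385832 - 57288 i \sqrt{767}$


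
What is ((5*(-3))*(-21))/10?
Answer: 63/2 ≈ 31.500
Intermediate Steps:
((5*(-3))*(-21))/10 = -15*(-21)*(⅒) = 315*(⅒) = 63/2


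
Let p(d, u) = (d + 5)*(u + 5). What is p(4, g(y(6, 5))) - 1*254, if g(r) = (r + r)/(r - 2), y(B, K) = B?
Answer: -182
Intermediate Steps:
g(r) = 2*r/(-2 + r) (g(r) = (2*r)/(-2 + r) = 2*r/(-2 + r))
p(d, u) = (5 + d)*(5 + u)
p(4, g(y(6, 5))) - 1*254 = (25 + 5*4 + 5*(2*6/(-2 + 6)) + 4*(2*6/(-2 + 6))) - 1*254 = (25 + 20 + 5*(2*6/4) + 4*(2*6/4)) - 254 = (25 + 20 + 5*(2*6*(1/4)) + 4*(2*6*(1/4))) - 254 = (25 + 20 + 5*3 + 4*3) - 254 = (25 + 20 + 15 + 12) - 254 = 72 - 254 = -182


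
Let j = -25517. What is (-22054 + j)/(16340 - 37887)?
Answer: 47571/21547 ≈ 2.2078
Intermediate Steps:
(-22054 + j)/(16340 - 37887) = (-22054 - 25517)/(16340 - 37887) = -47571/(-21547) = -47571*(-1/21547) = 47571/21547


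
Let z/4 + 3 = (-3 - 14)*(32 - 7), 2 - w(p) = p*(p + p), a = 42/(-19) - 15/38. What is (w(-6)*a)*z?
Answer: -5932080/19 ≈ -3.1221e+5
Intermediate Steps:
a = -99/38 (a = 42*(-1/19) - 15*1/38 = -42/19 - 15/38 = -99/38 ≈ -2.6053)
w(p) = 2 - 2*p² (w(p) = 2 - p*(p + p) = 2 - p*2*p = 2 - 2*p²)
z = -1712 (z = -12 + 4*((-3 - 14)*(32 - 7)) = -12 + 4*(-17*25) = -12 + 4*(-425) = -12 - 1700 = -1712)
(w(-6)*a)*z = ((2 - 2*(-6)²)*(-99/38))*(-1712) = ((2 - 2*36)*(-99/38))*(-1712) = ((2 - 72)*(-99/38))*(-1712) = -70*(-99/38)*(-1712) = (3465/19)*(-1712) = -5932080/19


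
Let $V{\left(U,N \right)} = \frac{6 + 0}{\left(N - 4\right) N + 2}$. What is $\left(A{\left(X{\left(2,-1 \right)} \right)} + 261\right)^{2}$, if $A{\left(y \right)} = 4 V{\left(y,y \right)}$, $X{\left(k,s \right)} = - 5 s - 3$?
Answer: $62001$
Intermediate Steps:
$X{\left(k,s \right)} = -3 - 5 s$
$V{\left(U,N \right)} = \frac{6}{2 + N \left(-4 + N\right)}$ ($V{\left(U,N \right)} = \frac{6}{\left(-4 + N\right) N + 2} = \frac{6}{N \left(-4 + N\right) + 2} = \frac{6}{2 + N \left(-4 + N\right)}$)
$A{\left(y \right)} = \frac{24}{2 + y^{2} - 4 y}$ ($A{\left(y \right)} = 4 \frac{6}{2 + y^{2} - 4 y} = \frac{24}{2 + y^{2} - 4 y}$)
$\left(A{\left(X{\left(2,-1 \right)} \right)} + 261\right)^{2} = \left(\frac{24}{2 + \left(-3 - -5\right)^{2} - 4 \left(-3 - -5\right)} + 261\right)^{2} = \left(\frac{24}{2 + \left(-3 + 5\right)^{2} - 4 \left(-3 + 5\right)} + 261\right)^{2} = \left(\frac{24}{2 + 2^{2} - 8} + 261\right)^{2} = \left(\frac{24}{2 + 4 - 8} + 261\right)^{2} = \left(\frac{24}{-2} + 261\right)^{2} = \left(24 \left(- \frac{1}{2}\right) + 261\right)^{2} = \left(-12 + 261\right)^{2} = 249^{2} = 62001$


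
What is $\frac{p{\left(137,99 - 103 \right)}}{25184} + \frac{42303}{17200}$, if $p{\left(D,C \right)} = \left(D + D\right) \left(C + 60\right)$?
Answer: $\frac{41539861}{13536400} \approx 3.0688$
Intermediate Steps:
$p{\left(D,C \right)} = 2 D \left(60 + C\right)$
$\frac{p{\left(137,99 - 103 \right)}}{25184} + \frac{42303}{17200} = \frac{2 \cdot 137 \left(60 + \left(99 - 103\right)\right)}{25184} + \frac{42303}{17200} = 2 \cdot 137 \left(60 + \left(99 - 103\right)\right) \frac{1}{25184} + 42303 \cdot \frac{1}{17200} = 2 \cdot 137 \left(60 - 4\right) \frac{1}{25184} + \frac{42303}{17200} = 2 \cdot 137 \cdot 56 \cdot \frac{1}{25184} + \frac{42303}{17200} = 15344 \cdot \frac{1}{25184} + \frac{42303}{17200} = \frac{959}{1574} + \frac{42303}{17200} = \frac{41539861}{13536400}$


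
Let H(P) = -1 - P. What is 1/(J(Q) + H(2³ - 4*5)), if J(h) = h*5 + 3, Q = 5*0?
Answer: 1/14 ≈ 0.071429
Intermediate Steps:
Q = 0
J(h) = 3 + 5*h (J(h) = 5*h + 3 = 3 + 5*h)
1/(J(Q) + H(2³ - 4*5)) = 1/((3 + 5*0) + (-1 - (2³ - 4*5))) = 1/((3 + 0) + (-1 - (8 - 20))) = 1/(3 + (-1 - 1*(-12))) = 1/(3 + (-1 + 12)) = 1/(3 + 11) = 1/14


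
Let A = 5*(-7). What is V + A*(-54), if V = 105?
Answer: 1995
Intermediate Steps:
A = -35
V + A*(-54) = 105 - 35*(-54) = 105 + 1890 = 1995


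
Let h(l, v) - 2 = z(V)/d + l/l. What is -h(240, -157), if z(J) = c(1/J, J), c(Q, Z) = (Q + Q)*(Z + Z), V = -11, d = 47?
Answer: -145/47 ≈ -3.0851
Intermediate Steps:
c(Q, Z) = 4*Q*Z (c(Q, Z) = (2*Q)*(2*Z) = 4*Q*Z)
z(J) = 4 (z(J) = 4*J/J = 4)
h(l, v) = 145/47 (h(l, v) = 2 + (4/47 + l/l) = 2 + (4*(1/47) + 1) = 2 + (4/47 + 1) = 2 + 51/47 = 145/47)
-h(240, -157) = -1*145/47 = -145/47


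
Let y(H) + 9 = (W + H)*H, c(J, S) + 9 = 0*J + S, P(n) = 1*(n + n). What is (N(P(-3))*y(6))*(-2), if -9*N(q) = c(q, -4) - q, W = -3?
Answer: -14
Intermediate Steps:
P(n) = 2*n (P(n) = 1*(2*n) = 2*n)
c(J, S) = -9 + S (c(J, S) = -9 + (0*J + S) = -9 + (0 + S) = -9 + S)
N(q) = 13/9 + q/9 (N(q) = -((-9 - 4) - q)/9 = -(-13 - q)/9 = 13/9 + q/9)
y(H) = -9 + H*(-3 + H) (y(H) = -9 + (-3 + H)*H = -9 + H*(-3 + H))
(N(P(-3))*y(6))*(-2) = ((13/9 + (2*(-3))/9)*(-9 + 6² - 3*6))*(-2) = ((13/9 + (⅑)*(-6))*(-9 + 36 - 18))*(-2) = ((13/9 - ⅔)*9)*(-2) = ((7/9)*9)*(-2) = 7*(-2) = -14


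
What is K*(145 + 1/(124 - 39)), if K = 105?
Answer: 258846/17 ≈ 15226.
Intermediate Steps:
K*(145 + 1/(124 - 39)) = 105*(145 + 1/(124 - 39)) = 105*(145 + 1/85) = 105*(12326/85) = 258846/17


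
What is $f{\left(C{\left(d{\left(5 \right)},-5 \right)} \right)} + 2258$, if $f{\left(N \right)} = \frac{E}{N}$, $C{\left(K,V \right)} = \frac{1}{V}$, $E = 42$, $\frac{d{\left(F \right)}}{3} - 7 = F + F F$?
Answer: $2048$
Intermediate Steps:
$d{\left(F \right)} = 21 + 3 F + 3 F^{2}$ ($d{\left(F \right)} = 21 + 3 \left(F + F F\right) = 21 + 3 \left(F + F^{2}\right) = 21 + \left(3 F + 3 F^{2}\right) = 21 + 3 F + 3 F^{2}$)
$f{\left(N \right)} = \frac{42}{N}$
$f{\left(C{\left(d{\left(5 \right)},-5 \right)} \right)} + 2258 = \frac{42}{\frac{1}{-5}} + 2258 = \frac{42}{- \frac{1}{5}} + 2258 = 42 \left(-5\right) + 2258 = -210 + 2258 = 2048$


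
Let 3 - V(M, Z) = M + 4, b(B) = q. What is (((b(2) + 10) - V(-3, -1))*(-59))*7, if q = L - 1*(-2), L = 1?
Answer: -4543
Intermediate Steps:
q = 3 (q = 1 - 1*(-2) = 1 + 2 = 3)
b(B) = 3
V(M, Z) = -1 - M (V(M, Z) = 3 - (M + 4) = 3 - (4 + M) = 3 + (-4 - M) = -1 - M)
(((b(2) + 10) - V(-3, -1))*(-59))*7 = (((3 + 10) - (-1 - 1*(-3)))*(-59))*7 = ((13 - (-1 + 3))*(-59))*7 = ((13 - 1*2)*(-59))*7 = ((13 - 2)*(-59))*7 = (11*(-59))*7 = -649*7 = -4543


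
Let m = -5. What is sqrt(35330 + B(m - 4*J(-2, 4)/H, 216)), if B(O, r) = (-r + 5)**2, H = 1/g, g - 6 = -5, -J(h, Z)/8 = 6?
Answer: sqrt(79851) ≈ 282.58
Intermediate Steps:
J(h, Z) = -48 (J(h, Z) = -8*6 = -48)
g = 1 (g = 6 - 5 = 1)
H = 1 (H = 1/1 = 1)
B(O, r) = (5 - r)**2
sqrt(35330 + B(m - 4*J(-2, 4)/H, 216)) = sqrt(35330 + (-5 + 216)**2) = sqrt(35330 + 211**2) = sqrt(35330 + 44521) = sqrt(79851)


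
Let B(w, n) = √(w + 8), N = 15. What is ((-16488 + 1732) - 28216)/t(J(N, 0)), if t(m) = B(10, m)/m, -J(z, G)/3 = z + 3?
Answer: 386748*√2 ≈ 5.4694e+5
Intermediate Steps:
B(w, n) = √(8 + w)
J(z, G) = -9 - 3*z (J(z, G) = -3*(z + 3) = -3*(3 + z) = -9 - 3*z)
t(m) = 3*√2/m (t(m) = √(8 + 10)/m = √18/m = (3*√2)/m = 3*√2/m)
((-16488 + 1732) - 28216)/t(J(N, 0)) = ((-16488 + 1732) - 28216)/((3*√2/(-9 - 3*15))) = (-14756 - 28216)/((3*√2/(-9 - 45))) = -42972*(-9*√2) = -(-386748)*√2 = 386748*√2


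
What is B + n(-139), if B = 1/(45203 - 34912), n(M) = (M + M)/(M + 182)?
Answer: -2860855/442513 ≈ -6.4650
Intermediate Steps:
n(M) = 2*M/(182 + M) (n(M) = (2*M)/(182 + M) = 2*M/(182 + M))
B = 1/10291 ≈ 9.7172e-5
B + n(-139) = 1/10291 + 2*(-139)/(182 - 139) = 1/10291 + 2*(-139)/43 = 1/10291 + 2*(-139)*(1/43) = 1/10291 - 278/43 = -2860855/442513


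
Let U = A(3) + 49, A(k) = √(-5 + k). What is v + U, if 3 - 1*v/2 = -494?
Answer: 1043 + I*√2 ≈ 1043.0 + 1.4142*I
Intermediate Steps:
v = 994 (v = 6 - 2*(-494) = 6 + 988 = 994)
U = 49 + I*√2 (U = √(-5 + 3) + 49 = √(-2) + 49 = I*√2 + 49 = 49 + I*√2 ≈ 49.0 + 1.4142*I)
v + U = 994 + (49 + I*√2) = 1043 + I*√2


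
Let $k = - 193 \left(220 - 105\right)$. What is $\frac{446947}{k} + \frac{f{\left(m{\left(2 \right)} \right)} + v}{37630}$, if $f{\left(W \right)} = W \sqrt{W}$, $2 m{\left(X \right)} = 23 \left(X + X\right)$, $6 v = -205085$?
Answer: $- \frac{21092711047}{1002237420} + \frac{23 \sqrt{46}}{18815} \approx -21.037$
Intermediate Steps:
$v = - \frac{205085}{6}$ ($v = \frac{1}{6} \left(-205085\right) = - \frac{205085}{6} \approx -34181.0$)
$m{\left(X \right)} = 23 X$ ($m{\left(X \right)} = \frac{23 \left(X + X\right)}{2} = \frac{23 \cdot 2 X}{2} = \frac{46 X}{2} = 23 X$)
$f{\left(W \right)} = W^{\frac{3}{2}}$
$k = -22195$ ($k = \left(-193\right) 115 = -22195$)
$\frac{446947}{k} + \frac{f{\left(m{\left(2 \right)} \right)} + v}{37630} = \frac{446947}{-22195} + \frac{\left(23 \cdot 2\right)^{\frac{3}{2}} - \frac{205085}{6}}{37630} = 446947 \left(- \frac{1}{22195}\right) + \left(46^{\frac{3}{2}} - \frac{205085}{6}\right) \frac{1}{37630} = - \frac{446947}{22195} + \left(46 \sqrt{46} - \frac{205085}{6}\right) \frac{1}{37630} = - \frac{446947}{22195} + \left(- \frac{205085}{6} + 46 \sqrt{46}\right) \frac{1}{37630} = - \frac{446947}{22195} - \left(\frac{41017}{45156} - \frac{23 \sqrt{46}}{18815}\right) = - \frac{21092711047}{1002237420} + \frac{23 \sqrt{46}}{18815}$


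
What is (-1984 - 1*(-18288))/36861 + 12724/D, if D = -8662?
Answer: -163897058/159644991 ≈ -1.0266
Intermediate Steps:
(-1984 - 1*(-18288))/36861 + 12724/D = (-1984 - 1*(-18288))/36861 + 12724/(-8662) = (-1984 + 18288)*(1/36861) + 12724*(-1/8662) = 16304*(1/36861) - 6362/4331 = 16304/36861 - 6362/4331 = -163897058/159644991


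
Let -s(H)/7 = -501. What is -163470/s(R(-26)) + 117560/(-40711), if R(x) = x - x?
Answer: -2355770030/47591159 ≈ -49.500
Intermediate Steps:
R(x) = 0
s(H) = 3507 (s(H) = -7*(-501) = 3507)
-163470/s(R(-26)) + 117560/(-40711) = -163470/3507 + 117560/(-40711) = -163470*1/3507 + 117560*(-1/40711) = -54490/1169 - 117560/40711 = -2355770030/47591159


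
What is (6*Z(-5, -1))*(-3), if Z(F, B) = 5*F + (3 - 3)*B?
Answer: 450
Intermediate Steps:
Z(F, B) = 5*F (Z(F, B) = 5*F + 0*B = 5*F + 0 = 5*F)
(6*Z(-5, -1))*(-3) = (6*(5*(-5)))*(-3) = (6*(-25))*(-3) = -150*(-3) = 450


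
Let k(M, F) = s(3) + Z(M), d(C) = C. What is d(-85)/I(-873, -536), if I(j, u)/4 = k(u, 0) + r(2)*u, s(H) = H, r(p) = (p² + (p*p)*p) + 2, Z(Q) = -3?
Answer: 85/30016 ≈ 0.0028318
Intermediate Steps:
r(p) = 2 + p² + p³ (r(p) = (p² + p²*p) + 2 = (p² + p³) + 2 = 2 + p² + p³)
k(M, F) = 0 (k(M, F) = 3 - 3 = 0)
I(j, u) = 56*u (I(j, u) = 4*(0 + (2 + 2² + 2³)*u) = 4*(0 + (2 + 4 + 8)*u) = 4*(0 + 14*u) = 4*(14*u) = 56*u)
d(-85)/I(-873, -536) = -85/(56*(-536)) = -85/(-30016) = -85*(-1/30016) = 85/30016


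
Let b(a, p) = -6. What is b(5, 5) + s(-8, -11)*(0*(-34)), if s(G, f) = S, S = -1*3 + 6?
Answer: -6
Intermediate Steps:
S = 3 (S = -3 + 6 = 3)
s(G, f) = 3
b(5, 5) + s(-8, -11)*(0*(-34)) = -6 + 3*(0*(-34)) = -6 + 3*0 = -6 + 0 = -6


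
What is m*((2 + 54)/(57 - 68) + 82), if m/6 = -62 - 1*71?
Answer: -675108/11 ≈ -61373.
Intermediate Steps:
m = -798 (m = 6*(-62 - 1*71) = 6*(-62 - 71) = 6*(-133) = -798)
m*((2 + 54)/(57 - 68) + 82) = -798*((2 + 54)/(57 - 68) + 82) = -798*(56/(-11) + 82) = -798*(56*(-1/11) + 82) = -798*(-56/11 + 82) = -798*846/11 = -675108/11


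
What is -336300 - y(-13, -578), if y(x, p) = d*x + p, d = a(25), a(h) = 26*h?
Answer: -327272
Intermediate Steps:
d = 650 (d = 26*25 = 650)
y(x, p) = p + 650*x (y(x, p) = 650*x + p = p + 650*x)
-336300 - y(-13, -578) = -336300 - (-578 + 650*(-13)) = -336300 - (-578 - 8450) = -336300 - 1*(-9028) = -336300 + 9028 = -327272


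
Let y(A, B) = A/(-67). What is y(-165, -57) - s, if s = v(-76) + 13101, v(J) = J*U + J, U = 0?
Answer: -872510/67 ≈ -13023.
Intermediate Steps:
y(A, B) = -A/67 (y(A, B) = A*(-1/67) = -A/67)
v(J) = J (v(J) = J*0 + J = 0 + J = J)
s = 13025 (s = -76 + 13101 = 13025)
y(-165, -57) - s = -1/67*(-165) - 1*13025 = 165/67 - 13025 = -872510/67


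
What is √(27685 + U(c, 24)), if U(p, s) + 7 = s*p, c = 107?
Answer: 71*√6 ≈ 173.91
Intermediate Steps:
U(p, s) = -7 + p*s (U(p, s) = -7 + s*p = -7 + p*s)
√(27685 + U(c, 24)) = √(27685 + (-7 + 107*24)) = √(27685 + (-7 + 2568)) = √(27685 + 2561) = √30246 = 71*√6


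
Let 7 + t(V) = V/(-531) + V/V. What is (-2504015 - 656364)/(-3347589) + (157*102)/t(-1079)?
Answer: -4065620457439/1007624289 ≈ -4034.9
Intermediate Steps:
t(V) = -6 - V/531 (t(V) = -7 + (V/(-531) + V/V) = -7 + (V*(-1/531) + 1) = -7 + (-V/531 + 1) = -7 + (1 - V/531) = -6 - V/531)
(-2504015 - 656364)/(-3347589) + (157*102)/t(-1079) = (-2504015 - 656364)/(-3347589) + (157*102)/(-6 - 1/531*(-1079)) = -3160379*(-1/3347589) + 16014/(-6 + 1079/531) = 3160379/3347589 + 16014/(-2107/531) = 3160379/3347589 + 16014*(-531/2107) = 3160379/3347589 - 8503434/2107 = -4065620457439/1007624289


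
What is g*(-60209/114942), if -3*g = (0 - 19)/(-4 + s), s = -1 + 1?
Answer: 1143971/1379304 ≈ 0.82938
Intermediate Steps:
s = 0
g = -19/12 (g = -(0 - 19)/(3*(-4 + 0)) = -(-19)/(3*(-4)) = -(-19)*(-1)/(3*4) = -1/3*19/4 = -19/12 ≈ -1.5833)
g*(-60209/114942) = -(-1143971)/(12*114942) = -19/12*(-60209/114942) = 1143971/1379304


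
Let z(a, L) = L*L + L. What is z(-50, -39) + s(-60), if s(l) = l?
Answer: 1422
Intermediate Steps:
z(a, L) = L + L² (z(a, L) = L² + L = L + L²)
z(-50, -39) + s(-60) = -39*(1 - 39) - 60 = -39*(-38) - 60 = 1482 - 60 = 1422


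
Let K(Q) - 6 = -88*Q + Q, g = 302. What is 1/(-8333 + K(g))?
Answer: -1/34601 ≈ -2.8901e-5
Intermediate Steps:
K(Q) = 6 - 87*Q (K(Q) = 6 + (-88*Q + Q) = 6 - 87*Q)
1/(-8333 + K(g)) = 1/(-8333 + (6 - 87*302)) = 1/(-8333 + (6 - 26274)) = 1/(-8333 - 26268) = 1/(-34601) = -1/34601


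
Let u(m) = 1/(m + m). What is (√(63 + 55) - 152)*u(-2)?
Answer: 38 - √118/4 ≈ 35.284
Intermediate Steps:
u(m) = 1/(2*m)
(√(63 + 55) - 152)*u(-2) = (√(63 + 55) - 152)*((½)/(-2)) = (√118 - 152)*((½)*(-½)) = (-152 + √118)*(-¼) = 38 - √118/4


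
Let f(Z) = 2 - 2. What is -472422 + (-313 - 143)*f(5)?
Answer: -472422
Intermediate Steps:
f(Z) = 0
-472422 + (-313 - 143)*f(5) = -472422 + (-313 - 143)*0 = -472422 - 456*0 = -472422 + 0 = -472422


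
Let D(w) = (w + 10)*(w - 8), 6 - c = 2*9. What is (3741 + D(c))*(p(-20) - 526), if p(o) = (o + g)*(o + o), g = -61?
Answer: 10261634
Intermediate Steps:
c = -12 (c = 6 - 2*9 = 6 - 1*18 = 6 - 18 = -12)
p(o) = 2*o*(-61 + o) (p(o) = (o - 61)*(o + o) = (-61 + o)*(2*o) = 2*o*(-61 + o))
D(w) = (-8 + w)*(10 + w) (D(w) = (10 + w)*(-8 + w) = (-8 + w)*(10 + w))
(3741 + D(c))*(p(-20) - 526) = (3741 + (-80 + (-12)² + 2*(-12)))*(2*(-20)*(-61 - 20) - 526) = (3741 + (-80 + 144 - 24))*(2*(-20)*(-81) - 526) = (3741 + 40)*(3240 - 526) = 3781*2714 = 10261634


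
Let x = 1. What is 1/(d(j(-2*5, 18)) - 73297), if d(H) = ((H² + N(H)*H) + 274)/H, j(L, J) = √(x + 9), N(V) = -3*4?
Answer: -366545/26871007077 - 142*√10/26871007077 ≈ -1.3658e-5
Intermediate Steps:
N(V) = -12
j(L, J) = √10 (j(L, J) = √(1 + 9) = √10)
d(H) = (274 + H² - 12*H)/H (d(H) = ((H² - 12*H) + 274)/H = (274 + H² - 12*H)/H)
1/(d(j(-2*5, 18)) - 73297) = 1/((-12 + √10 + 274/(√10)) - 73297) = 1/((-12 + √10 + 274*(√10/10)) - 73297) = 1/((-12 + √10 + 137*√10/5) - 73297) = 1/((-12 + 142*√10/5) - 73297) = 1/(-73309 + 142*√10/5)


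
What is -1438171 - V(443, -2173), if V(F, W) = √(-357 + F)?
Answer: -1438171 - √86 ≈ -1.4382e+6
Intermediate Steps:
-1438171 - V(443, -2173) = -1438171 - √(-357 + 443) = -1438171 - √86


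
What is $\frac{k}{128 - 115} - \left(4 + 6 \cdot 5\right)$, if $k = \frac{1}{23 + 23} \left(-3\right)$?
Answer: $- \frac{20335}{598} \approx -34.005$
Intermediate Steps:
$k = - \frac{3}{46}$ ($k = \frac{1}{46} \left(-3\right) = - \frac{3}{46} \approx -0.065217$)
$\frac{k}{128 - 115} - \left(4 + 6 \cdot 5\right) = \frac{1}{128 - 115} \left(- \frac{3}{46}\right) - \left(4 + 6 \cdot 5\right) = \frac{1}{13} \left(- \frac{3}{46}\right) - \left(4 + 30\right) = \frac{1}{13} \left(- \frac{3}{46}\right) - 34 = - \frac{3}{598} - 34 = - \frac{20335}{598}$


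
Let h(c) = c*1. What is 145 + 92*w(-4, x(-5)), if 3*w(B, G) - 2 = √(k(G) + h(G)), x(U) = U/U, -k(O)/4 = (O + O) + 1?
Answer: 619/3 + 92*I*√11/3 ≈ 206.33 + 101.71*I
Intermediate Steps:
k(O) = -4 - 8*O (k(O) = -4*((O + O) + 1) = -4*(2*O + 1) = -4*(1 + 2*O) = -4 - 8*O)
h(c) = c
x(U) = 1
w(B, G) = ⅔ + √(-4 - 7*G)/3 (w(B, G) = ⅔ + √((-4 - 8*G) + G)/3 = ⅔ + √(-4 - 7*G)/3)
145 + 92*w(-4, x(-5)) = 145 + 92*(⅔ + √(-4 - 7*1)/3) = 145 + 92*(⅔ + √(-4 - 7)/3) = 145 + 92*(⅔ + √(-11)/3) = 145 + 92*(⅔ + (I*√11)/3) = 145 + 92*(⅔ + I*√11/3) = 145 + (184/3 + 92*I*√11/3) = 619/3 + 92*I*√11/3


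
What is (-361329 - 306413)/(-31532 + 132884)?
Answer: -333871/50676 ≈ -6.5883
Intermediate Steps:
(-361329 - 306413)/(-31532 + 132884) = -667742/101352 = -667742*1/101352 = -333871/50676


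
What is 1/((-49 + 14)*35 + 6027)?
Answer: 1/4802 ≈ 0.00020825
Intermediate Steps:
1/((-49 + 14)*35 + 6027) = 1/(-35*35 + 6027) = 1/(-1225 + 6027) = 1/4802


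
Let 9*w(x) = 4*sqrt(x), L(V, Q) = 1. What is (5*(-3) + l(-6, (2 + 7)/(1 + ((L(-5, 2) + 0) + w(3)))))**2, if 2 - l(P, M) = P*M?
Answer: 263632/529 - 139320*sqrt(3)/529 ≈ 42.198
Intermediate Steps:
w(x) = 4*sqrt(x)/9 (w(x) = (4*sqrt(x))/9 = 4*sqrt(x)/9)
l(P, M) = 2 - M*P (l(P, M) = 2 - P*M = 2 - M*P)
(5*(-3) + l(-6, (2 + 7)/(1 + ((L(-5, 2) + 0) + w(3)))))**2 = (5*(-3) + (2 - 1*(2 + 7)/(1 + ((1 + 0) + 4*sqrt(3)/9))*(-6)))**2 = (-15 + (2 - 1*9/(1 + (1 + 4*sqrt(3)/9))*(-6)))**2 = (-15 + (2 - 1*9/(2 + 4*sqrt(3)/9)*(-6)))**2 = (-15 + (2 + 54/(2 + 4*sqrt(3)/9)))**2 = (-13 + 54/(2 + 4*sqrt(3)/9))**2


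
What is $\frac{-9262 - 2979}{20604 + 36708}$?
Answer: $- \frac{12241}{57312} \approx -0.21359$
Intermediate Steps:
$\frac{-9262 - 2979}{20604 + 36708} = - \frac{12241}{57312}$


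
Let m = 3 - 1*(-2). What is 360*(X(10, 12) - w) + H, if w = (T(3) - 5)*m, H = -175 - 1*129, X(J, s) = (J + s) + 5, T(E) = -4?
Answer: 25616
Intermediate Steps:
m = 5 (m = 3 + 2 = 5)
X(J, s) = 5 + J + s
H = -304 (H = -175 - 129 = -304)
w = -45 (w = (-4 - 5)*5 = -9*5 = -45)
360*(X(10, 12) - w) + H = 360*((5 + 10 + 12) - 1*(-45)) - 304 = 360*(27 + 45) - 304 = 360*72 - 304 = 25920 - 304 = 25616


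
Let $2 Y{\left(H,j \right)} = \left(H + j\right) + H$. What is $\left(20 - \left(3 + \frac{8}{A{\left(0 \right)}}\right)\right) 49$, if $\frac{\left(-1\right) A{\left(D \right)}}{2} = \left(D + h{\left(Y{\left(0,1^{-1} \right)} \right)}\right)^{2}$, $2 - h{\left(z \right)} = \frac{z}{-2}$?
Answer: $\frac{70609}{81} \approx 871.72$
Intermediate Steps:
$Y{\left(H,j \right)} = H + \frac{j}{2}$ ($Y{\left(H,j \right)} = \frac{\left(H + j\right) + H}{2} = \frac{j + 2 H}{2} = H + \frac{j}{2}$)
$h{\left(z \right)} = 2 + \frac{z}{2}$ ($h{\left(z \right)} = 2 - \frac{z}{-2} = 2 - z \left(- \frac{1}{2}\right) = 2 - - \frac{z}{2} = 2 + \frac{z}{2}$)
$A{\left(D \right)} = - 2 \left(\frac{9}{4} + D\right)^{2}$ ($A{\left(D \right)} = - 2 \left(D + \left(2 + \frac{0 + \frac{1}{2 \cdot 1}}{2}\right)\right)^{2} = - 2 \left(D + \left(2 + \frac{0 + \frac{1}{2} \cdot 1}{2}\right)\right)^{2} = - 2 \left(D + \left(2 + \frac{0 + \frac{1}{2}}{2}\right)\right)^{2} = - 2 \left(D + \left(2 + \frac{1}{2} \cdot \frac{1}{2}\right)\right)^{2} = - 2 \left(D + \left(2 + \frac{1}{4}\right)\right)^{2} = - 2 \left(D + \frac{9}{4}\right)^{2} = - 2 \left(\frac{9}{4} + D\right)^{2}$)
$\left(20 - \left(3 + \frac{8}{A{\left(0 \right)}}\right)\right) 49 = \left(20 - \left(3 + 8 \left(- \frac{8}{\left(9 + 4 \cdot 0\right)^{2}}\right)\right)\right) 49 = \left(20 - \left(3 + \frac{8}{\left(- \frac{1}{8}\right) \left(9 + 0\right)^{2}}\right)\right) 49 = \left(20 - \left(3 + \frac{8}{\left(- \frac{1}{8}\right) 9^{2}}\right)\right) 49 = \left(20 - \left(3 + \frac{8}{\left(- \frac{1}{8}\right) 81}\right)\right) 49 = \left(20 - \left(3 + \frac{8}{- \frac{81}{8}}\right)\right) 49 = \left(20 - \frac{179}{81}\right) 49 = \frac{1441}{81} \cdot 49 = \frac{70609}{81}$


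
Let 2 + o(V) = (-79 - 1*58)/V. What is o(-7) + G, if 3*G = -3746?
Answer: -25853/21 ≈ -1231.1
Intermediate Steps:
G = -3746/3 (G = (⅓)*(-3746) = -3746/3 ≈ -1248.7)
o(V) = -2 - 137/V (o(V) = -2 + (-79 - 1*58)/V = -2 + (-79 - 58)/V = -2 - 137/V)
o(-7) + G = (-2 - 137/(-7)) - 3746/3 = (-2 - 137*(-⅐)) - 3746/3 = (-2 + 137/7) - 3746/3 = 123/7 - 3746/3 = -25853/21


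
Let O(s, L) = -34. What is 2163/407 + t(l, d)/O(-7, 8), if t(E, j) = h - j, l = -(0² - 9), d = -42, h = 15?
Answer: 50343/13838 ≈ 3.6380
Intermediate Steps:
l = 9 (l = -(0 - 9) = -1*(-9) = 9)
t(E, j) = 15 - j
2163/407 + t(l, d)/O(-7, 8) = 2163/407 + (15 - 1*(-42))/(-34) = 2163*(1/407) + (15 + 42)*(-1/34) = 2163/407 + 57*(-1/34) = 2163/407 - 57/34 = 50343/13838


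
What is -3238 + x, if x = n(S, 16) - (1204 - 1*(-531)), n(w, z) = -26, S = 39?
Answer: -4999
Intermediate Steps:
x = -1761 (x = -26 - (1204 - 1*(-531)) = -26 - (1204 + 531) = -26 - 1*1735 = -26 - 1735 = -1761)
-3238 + x = -3238 - 1761 = -4999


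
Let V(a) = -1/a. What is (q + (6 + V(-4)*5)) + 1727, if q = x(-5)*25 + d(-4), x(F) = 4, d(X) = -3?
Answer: 7325/4 ≈ 1831.3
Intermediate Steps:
q = 97 (q = 4*25 - 3 = 100 - 3 = 97)
(q + (6 + V(-4)*5)) + 1727 = (97 + (6 - 1/(-4)*5)) + 1727 = (97 + (6 - 1*(-1/4)*5)) + 1727 = (97 + (6 + (1/4)*5)) + 1727 = (97 + (6 + 5/4)) + 1727 = (97 + 29/4) + 1727 = 417/4 + 1727 = 7325/4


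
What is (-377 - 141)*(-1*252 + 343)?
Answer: -47138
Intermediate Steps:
(-377 - 141)*(-1*252 + 343) = -518*(-252 + 343) = -518*91 = -47138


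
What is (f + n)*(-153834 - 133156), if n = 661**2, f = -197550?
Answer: -68697083290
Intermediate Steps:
n = 436921
(f + n)*(-153834 - 133156) = (-197550 + 436921)*(-153834 - 133156) = 239371*(-286990) = -68697083290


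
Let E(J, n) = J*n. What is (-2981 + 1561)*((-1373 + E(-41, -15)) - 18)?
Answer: 1101920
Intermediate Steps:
(-2981 + 1561)*((-1373 + E(-41, -15)) - 18) = (-2981 + 1561)*((-1373 - 41*(-15)) - 18) = -1420*((-1373 + 615) - 18) = -1420*(-758 - 18) = -1420*(-776) = 1101920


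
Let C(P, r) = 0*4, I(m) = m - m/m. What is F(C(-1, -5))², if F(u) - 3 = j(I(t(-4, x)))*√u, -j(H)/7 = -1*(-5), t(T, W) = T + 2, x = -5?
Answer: 9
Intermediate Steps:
t(T, W) = 2 + T
I(m) = -1 + m (I(m) = m - 1*1 = m - 1 = -1 + m)
C(P, r) = 0
j(H) = -35 (j(H) = -(-7)*(-5) = -7*5 = -35)
F(u) = 3 - 35*√u
F(C(-1, -5))² = (3 - 35*√0)² = (3 - 35*0)² = (3 + 0)² = 3² = 9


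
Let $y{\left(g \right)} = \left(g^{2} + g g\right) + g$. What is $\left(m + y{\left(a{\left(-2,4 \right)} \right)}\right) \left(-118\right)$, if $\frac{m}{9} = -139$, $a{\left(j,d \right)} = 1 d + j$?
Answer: $146438$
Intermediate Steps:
$a{\left(j,d \right)} = d + j$
$y{\left(g \right)} = g + 2 g^{2}$ ($y{\left(g \right)} = \left(g^{2} + g^{2}\right) + g = 2 g^{2} + g = g + 2 g^{2}$)
$m = -1251$ ($m = 9 \left(-139\right) = -1251$)
$\left(m + y{\left(a{\left(-2,4 \right)} \right)}\right) \left(-118\right) = \left(-1251 + \left(4 - 2\right) \left(1 + 2 \left(4 - 2\right)\right)\right) \left(-118\right) = \left(-1251 + 2 \left(1 + 2 \cdot 2\right)\right) \left(-118\right) = \left(-1251 + 2 \left(1 + 4\right)\right) \left(-118\right) = \left(-1251 + 2 \cdot 5\right) \left(-118\right) = \left(-1251 + 10\right) \left(-118\right) = \left(-1241\right) \left(-118\right) = 146438$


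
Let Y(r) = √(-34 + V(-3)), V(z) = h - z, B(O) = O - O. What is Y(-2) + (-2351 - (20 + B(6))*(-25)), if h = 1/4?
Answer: -1851 + I*√123/2 ≈ -1851.0 + 5.5453*I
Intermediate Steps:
B(O) = 0
h = ¼ ≈ 0.25000
V(z) = ¼ - z
Y(r) = I*√123/2 (Y(r) = √(-34 + (¼ - 1*(-3))) = √(-34 + (¼ + 3)) = √(-34 + 13/4) = √(-123/4) = I*√123/2)
Y(-2) + (-2351 - (20 + B(6))*(-25)) = I*√123/2 + (-2351 - (20 + 0)*(-25)) = I*√123/2 + (-2351 - 20*(-25)) = I*√123/2 + (-2351 - 1*(-500)) = I*√123/2 + (-2351 + 500) = I*√123/2 - 1851 = -1851 + I*√123/2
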